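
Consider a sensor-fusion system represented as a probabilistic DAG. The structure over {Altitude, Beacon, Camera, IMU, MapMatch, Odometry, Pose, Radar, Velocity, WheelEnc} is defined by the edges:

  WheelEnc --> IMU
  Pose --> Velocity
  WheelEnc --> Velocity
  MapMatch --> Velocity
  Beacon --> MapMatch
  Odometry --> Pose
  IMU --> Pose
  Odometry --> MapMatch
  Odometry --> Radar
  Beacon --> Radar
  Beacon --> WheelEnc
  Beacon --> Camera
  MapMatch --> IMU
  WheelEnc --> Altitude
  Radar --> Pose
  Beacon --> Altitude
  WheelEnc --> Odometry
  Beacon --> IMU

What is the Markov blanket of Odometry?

{Beacon, IMU, MapMatch, Pose, Radar, WheelEnc}

By definition, MB(Odometry) is built from Odometry's parents, Odometry's children, and the co-parents of Odometry.
Odometry's children: MapMatch, Pose, Radar.
Pa(Odometry) = {WheelEnc}.
For each child, the remaining parents (spouses of Odometry):
  MapMatch's other parent is Beacon.
  Radar's other parent is Beacon.
  parents(Pose) \ {Odometry} = {IMU, Radar}.
MB(Odometry) = {Beacon, IMU, MapMatch, Pose, Radar, WheelEnc}.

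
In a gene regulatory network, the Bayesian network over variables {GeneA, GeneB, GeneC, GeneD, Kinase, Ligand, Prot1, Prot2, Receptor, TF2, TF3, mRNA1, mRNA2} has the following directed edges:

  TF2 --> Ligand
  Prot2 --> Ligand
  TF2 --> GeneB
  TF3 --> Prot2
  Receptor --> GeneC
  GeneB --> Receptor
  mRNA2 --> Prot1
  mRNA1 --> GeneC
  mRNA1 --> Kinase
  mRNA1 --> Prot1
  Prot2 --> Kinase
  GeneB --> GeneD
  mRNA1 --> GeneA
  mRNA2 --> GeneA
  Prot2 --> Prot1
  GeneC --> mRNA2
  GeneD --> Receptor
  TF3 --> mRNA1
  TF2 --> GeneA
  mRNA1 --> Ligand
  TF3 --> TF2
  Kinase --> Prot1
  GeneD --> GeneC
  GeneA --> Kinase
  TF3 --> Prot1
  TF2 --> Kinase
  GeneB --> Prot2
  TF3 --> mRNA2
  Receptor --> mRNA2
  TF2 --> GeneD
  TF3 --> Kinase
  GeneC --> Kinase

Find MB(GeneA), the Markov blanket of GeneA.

The Markov blanket of a node is its parents, its children, and the other parents of its children.
GeneA has child Kinase.
GeneA has parents TF2, mRNA1, mRNA2.
Parents of each child, excluding GeneA:
  Kinase: GeneC, Prot2, TF2, TF3, mRNA1
So the Markov blanket of GeneA is {GeneC, Kinase, Prot2, TF2, TF3, mRNA1, mRNA2}.

{GeneC, Kinase, Prot2, TF2, TF3, mRNA1, mRNA2}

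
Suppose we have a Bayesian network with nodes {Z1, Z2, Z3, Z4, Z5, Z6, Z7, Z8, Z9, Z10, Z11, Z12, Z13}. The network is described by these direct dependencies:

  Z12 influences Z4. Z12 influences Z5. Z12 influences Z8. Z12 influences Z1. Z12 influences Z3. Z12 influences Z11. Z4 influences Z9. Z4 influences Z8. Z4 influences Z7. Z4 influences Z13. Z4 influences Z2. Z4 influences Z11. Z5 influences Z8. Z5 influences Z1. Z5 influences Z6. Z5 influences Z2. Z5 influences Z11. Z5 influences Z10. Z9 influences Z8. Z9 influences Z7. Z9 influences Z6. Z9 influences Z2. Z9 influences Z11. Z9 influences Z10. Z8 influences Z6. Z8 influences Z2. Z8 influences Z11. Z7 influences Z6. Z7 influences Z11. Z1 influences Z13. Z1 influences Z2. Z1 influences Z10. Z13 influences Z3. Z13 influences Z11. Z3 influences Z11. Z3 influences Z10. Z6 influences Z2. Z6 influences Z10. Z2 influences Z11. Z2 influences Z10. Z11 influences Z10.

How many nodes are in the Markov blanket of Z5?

12

Children of Z5: Z1, Z2, Z6, Z8, Z10, Z11.
Z5 has parent Z12.
For each child, the remaining parents (spouses of Z5):
  parents(Z8) \ {Z5} = {Z4, Z9, Z12}.
  parents(Z1) \ {Z5} = {Z12}.
  parents(Z6) \ {Z5} = {Z7, Z8, Z9}.
  parents(Z2) \ {Z5} = {Z1, Z4, Z6, Z8, Z9}.
  Z11's other parents are Z2, Z3, Z4, Z7, Z8, Z9, Z12, Z13.
  parents(Z10) \ {Z5} = {Z1, Z2, Z3, Z6, Z9, Z11}.
MB(Z5) = {Z1, Z2, Z3, Z4, Z6, Z7, Z8, Z9, Z10, Z11, Z12, Z13}, which has 12 nodes.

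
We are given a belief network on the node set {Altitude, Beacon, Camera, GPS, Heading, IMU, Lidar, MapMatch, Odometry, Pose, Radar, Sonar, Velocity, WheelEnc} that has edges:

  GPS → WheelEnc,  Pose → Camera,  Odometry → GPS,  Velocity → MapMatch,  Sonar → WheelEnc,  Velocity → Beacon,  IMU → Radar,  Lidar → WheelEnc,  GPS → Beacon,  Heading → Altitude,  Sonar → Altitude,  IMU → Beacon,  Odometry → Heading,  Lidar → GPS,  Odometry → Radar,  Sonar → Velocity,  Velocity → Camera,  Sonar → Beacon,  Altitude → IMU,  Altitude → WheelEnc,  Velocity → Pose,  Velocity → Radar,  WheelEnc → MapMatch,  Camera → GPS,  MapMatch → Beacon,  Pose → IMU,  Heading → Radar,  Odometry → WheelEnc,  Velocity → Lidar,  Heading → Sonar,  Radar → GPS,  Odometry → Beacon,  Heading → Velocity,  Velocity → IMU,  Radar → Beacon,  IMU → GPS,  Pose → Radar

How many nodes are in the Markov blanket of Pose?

A node's Markov blanket = Pa ∪ Ch ∪ (parents of Ch other than the node itself).
Parents of Pose: Velocity.
Pose's children: Camera, IMU, Radar.
Co-parents of Pose (other parents of its children):
  parents(IMU) \ {Pose} = {Altitude, Velocity}.
  parents(Radar) \ {Pose} = {Heading, IMU, Odometry, Velocity}.
  parents(Camera) \ {Pose} = {Velocity}.
MB(Pose) = {Altitude, Camera, Heading, IMU, Odometry, Radar, Velocity}, which has 7 nodes.

7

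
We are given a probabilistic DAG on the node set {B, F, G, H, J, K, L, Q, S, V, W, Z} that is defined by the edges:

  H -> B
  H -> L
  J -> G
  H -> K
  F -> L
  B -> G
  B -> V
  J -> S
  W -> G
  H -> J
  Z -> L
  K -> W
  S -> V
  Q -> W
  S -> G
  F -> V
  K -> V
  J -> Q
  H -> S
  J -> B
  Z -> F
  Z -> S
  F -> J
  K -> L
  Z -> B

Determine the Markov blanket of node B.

{F, G, H, J, K, S, V, W, Z}

By definition, MB(B) is built from B's parents, B's children, and the co-parents of B.
Ch(B) = {G, V}.
B has parents H, J, Z.
For each child, the remaining parents (spouses of B):
  parents(V) \ {B} = {F, K, S}.
  G's other parents are J, S, W.
MB(B) = {F, G, H, J, K, S, V, W, Z}.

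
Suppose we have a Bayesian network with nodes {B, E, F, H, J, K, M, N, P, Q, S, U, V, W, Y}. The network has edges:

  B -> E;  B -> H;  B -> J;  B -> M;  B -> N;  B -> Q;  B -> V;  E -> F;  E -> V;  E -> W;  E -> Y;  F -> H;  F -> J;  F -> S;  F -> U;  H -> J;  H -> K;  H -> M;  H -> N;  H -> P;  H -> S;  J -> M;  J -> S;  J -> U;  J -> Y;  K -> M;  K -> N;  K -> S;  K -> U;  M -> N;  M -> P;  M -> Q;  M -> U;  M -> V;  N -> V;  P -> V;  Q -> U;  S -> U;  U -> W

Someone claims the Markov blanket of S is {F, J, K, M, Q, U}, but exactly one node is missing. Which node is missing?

H

S has parents F, H, J, K.
Children of S: U.
For each child, the remaining parents (spouses of S):
  U also has parents F, J, K, M, Q.
MB(S) = {F, H, J, K, M, Q, U}.
Comparing with the claimed set, H is missing.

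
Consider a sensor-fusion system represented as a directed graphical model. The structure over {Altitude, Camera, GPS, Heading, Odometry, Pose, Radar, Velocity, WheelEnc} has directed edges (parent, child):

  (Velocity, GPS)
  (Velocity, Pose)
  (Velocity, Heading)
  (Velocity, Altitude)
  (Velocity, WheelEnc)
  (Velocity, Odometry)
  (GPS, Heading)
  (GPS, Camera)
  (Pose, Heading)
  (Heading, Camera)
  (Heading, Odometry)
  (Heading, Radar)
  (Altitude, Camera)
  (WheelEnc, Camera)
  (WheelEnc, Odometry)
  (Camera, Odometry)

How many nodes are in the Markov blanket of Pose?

3

By definition, MB(Pose) is built from Pose's parents, Pose's children, and the co-parents of Pose.
Pose's parents: Velocity.
Pose has child Heading.
Parents of each child, excluding Pose:
  Heading's other parents are GPS, Velocity.
MB(Pose) = {GPS, Heading, Velocity}, which has 3 nodes.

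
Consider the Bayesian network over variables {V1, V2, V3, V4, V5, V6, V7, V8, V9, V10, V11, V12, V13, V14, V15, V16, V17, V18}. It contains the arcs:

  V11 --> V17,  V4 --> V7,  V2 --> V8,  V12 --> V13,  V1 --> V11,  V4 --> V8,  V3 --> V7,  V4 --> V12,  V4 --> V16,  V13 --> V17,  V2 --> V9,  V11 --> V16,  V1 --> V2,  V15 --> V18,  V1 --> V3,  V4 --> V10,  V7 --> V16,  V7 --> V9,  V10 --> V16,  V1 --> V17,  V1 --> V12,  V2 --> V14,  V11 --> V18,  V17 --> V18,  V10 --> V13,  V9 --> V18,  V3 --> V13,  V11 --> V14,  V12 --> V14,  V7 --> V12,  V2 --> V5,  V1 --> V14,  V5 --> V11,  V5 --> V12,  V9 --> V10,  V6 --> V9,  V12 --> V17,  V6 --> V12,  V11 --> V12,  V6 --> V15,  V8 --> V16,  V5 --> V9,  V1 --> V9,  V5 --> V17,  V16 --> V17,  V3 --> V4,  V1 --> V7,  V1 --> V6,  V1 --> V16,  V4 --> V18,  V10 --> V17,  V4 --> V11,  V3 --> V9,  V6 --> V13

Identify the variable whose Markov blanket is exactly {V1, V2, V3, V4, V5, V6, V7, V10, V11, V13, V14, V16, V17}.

V12

The target node must have every member of {V1, V2, V3, V4, V5, V6, V7, V10, V11, V13, V14, V16, V17} as a parent, child, or co-parent, and no others.
Parents of V12: V1, V4, V5, V6, V7, V11; children: V13, V14, V17; co-parents: V1, V2, V3, V5, V6, V10, V11, V13, V16.
These exactly cover the given set, so the node is V12.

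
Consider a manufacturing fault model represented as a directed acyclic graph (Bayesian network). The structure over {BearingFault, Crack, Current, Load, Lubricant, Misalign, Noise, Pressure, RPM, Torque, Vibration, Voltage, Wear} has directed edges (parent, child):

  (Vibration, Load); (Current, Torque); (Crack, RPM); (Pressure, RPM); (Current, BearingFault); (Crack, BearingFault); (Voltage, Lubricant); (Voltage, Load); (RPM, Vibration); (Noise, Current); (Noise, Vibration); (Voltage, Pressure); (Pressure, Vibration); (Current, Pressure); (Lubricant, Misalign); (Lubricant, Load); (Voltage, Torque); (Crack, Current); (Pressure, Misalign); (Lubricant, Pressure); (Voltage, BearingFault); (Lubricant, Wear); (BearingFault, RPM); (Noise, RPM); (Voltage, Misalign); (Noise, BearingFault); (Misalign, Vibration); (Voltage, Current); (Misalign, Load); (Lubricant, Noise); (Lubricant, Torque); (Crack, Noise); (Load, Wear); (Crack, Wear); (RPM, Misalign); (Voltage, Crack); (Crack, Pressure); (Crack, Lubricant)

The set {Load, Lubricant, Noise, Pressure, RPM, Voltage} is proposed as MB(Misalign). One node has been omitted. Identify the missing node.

The Markov blanket of a node is its parents, its children, and the other parents of its children.
Parents of Misalign: Lubricant, Pressure, RPM, Voltage.
Misalign has children Load, Vibration.
Other parents of Misalign's children:
  Vibration also has parents Noise, Pressure, RPM.
  parents(Load) \ {Misalign} = {Lubricant, Vibration, Voltage}.
MB(Misalign) = {Load, Lubricant, Noise, Pressure, RPM, Vibration, Voltage}.
Comparing with the claimed set, Vibration is missing.

Vibration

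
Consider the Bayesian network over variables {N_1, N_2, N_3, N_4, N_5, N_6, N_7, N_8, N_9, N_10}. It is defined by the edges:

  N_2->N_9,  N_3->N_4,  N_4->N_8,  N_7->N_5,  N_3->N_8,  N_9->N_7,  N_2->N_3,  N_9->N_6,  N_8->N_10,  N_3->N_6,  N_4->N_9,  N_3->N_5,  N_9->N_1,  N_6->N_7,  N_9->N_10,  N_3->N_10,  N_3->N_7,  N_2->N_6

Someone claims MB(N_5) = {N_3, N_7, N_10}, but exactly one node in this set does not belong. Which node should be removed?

The Markov blanket of a node is its parents, its children, and the other parents of its children.
Children of N_5: none.
N_5's parents: N_3, N_7.
With no children, N_5 has no spouses; the co-parent set is empty.
MB(N_5) = {N_3, N_7}.
N_10 is neither a parent, child, nor co-parent of N_5, so it does not belong.

N_10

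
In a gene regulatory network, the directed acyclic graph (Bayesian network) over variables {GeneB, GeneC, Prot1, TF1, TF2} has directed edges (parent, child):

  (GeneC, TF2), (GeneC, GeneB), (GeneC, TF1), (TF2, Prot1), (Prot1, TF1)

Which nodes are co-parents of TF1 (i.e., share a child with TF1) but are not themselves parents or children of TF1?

{}

TF1 has no children, so it has no co-parents. The set is empty.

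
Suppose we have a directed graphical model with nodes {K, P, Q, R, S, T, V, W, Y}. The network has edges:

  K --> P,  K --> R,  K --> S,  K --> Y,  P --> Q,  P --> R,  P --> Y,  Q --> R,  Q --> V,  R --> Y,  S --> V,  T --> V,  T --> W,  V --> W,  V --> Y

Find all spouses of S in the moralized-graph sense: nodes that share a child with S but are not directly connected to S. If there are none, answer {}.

Children of S: V.
  parents(V) \ {S} = {Q, T}.
Excluding nodes already adjacent to S (K, V), the co-parent-only contribution is {Q, T}.

{Q, T}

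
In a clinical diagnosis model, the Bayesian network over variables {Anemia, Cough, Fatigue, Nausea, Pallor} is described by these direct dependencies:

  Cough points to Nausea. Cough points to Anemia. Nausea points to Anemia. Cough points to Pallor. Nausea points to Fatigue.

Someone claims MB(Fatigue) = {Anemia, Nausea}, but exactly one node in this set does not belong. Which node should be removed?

Anemia

Parents of Fatigue: Nausea.
Fatigue's children: none.
Fatigue has no children, so there are no co-parents.
MB(Fatigue) = {Nausea}.
Anemia is neither a parent, child, nor co-parent of Fatigue, so it does not belong.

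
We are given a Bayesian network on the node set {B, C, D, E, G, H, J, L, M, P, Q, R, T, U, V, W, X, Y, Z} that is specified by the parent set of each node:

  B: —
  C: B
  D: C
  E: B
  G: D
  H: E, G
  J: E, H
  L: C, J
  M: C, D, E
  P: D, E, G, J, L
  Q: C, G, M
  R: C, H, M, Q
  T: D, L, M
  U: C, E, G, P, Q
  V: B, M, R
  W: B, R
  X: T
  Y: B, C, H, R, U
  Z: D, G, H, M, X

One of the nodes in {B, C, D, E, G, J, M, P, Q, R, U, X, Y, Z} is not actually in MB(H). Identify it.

Ch(H) = {J, R, Y, Z}.
H has parents E, G.
Parents of each child, excluding H:
  parents(J) \ {H} = {E}.
  R also has parents C, M, Q.
  Y's other parents are B, C, R, U.
  Z also has parents D, G, M, X.
MB(H) = {B, C, D, E, G, J, M, Q, R, U, X, Y, Z}.
P is neither a parent, child, nor co-parent of H, so it does not belong.

P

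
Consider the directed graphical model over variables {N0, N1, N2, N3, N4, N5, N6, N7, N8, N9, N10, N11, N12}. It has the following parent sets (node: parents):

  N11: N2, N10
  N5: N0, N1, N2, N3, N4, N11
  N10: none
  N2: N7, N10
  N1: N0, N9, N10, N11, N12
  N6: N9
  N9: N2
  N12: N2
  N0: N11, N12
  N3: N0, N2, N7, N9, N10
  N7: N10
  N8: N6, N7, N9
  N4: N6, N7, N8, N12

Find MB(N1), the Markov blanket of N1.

{N0, N2, N3, N4, N5, N9, N10, N11, N12}

Ch(N1) = {N5}.
Pa(N1) = {N0, N9, N10, N11, N12}.
Parents of each child, excluding N1:
  N5's other parents are N0, N2, N3, N4, N11.
Union: {N0, N9, N10, N11, N12} ∪ {N5} ∪ {N0, N2, N3, N4, N11} = {N0, N2, N3, N4, N5, N9, N10, N11, N12}.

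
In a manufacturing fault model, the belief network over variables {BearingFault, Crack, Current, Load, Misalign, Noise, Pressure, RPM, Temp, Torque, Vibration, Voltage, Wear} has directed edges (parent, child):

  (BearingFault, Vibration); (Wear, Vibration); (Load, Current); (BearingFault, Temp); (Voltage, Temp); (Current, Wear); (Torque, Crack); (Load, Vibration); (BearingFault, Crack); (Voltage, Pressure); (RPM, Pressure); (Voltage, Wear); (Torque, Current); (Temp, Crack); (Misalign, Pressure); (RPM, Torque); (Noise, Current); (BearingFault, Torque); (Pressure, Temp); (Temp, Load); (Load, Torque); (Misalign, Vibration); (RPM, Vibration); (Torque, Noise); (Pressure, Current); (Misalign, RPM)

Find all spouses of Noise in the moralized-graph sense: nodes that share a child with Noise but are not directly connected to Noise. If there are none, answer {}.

{Load, Pressure}

Children of Noise: Current.
  Current: Load, Pressure, Torque
Excluding nodes already adjacent to Noise (Current, Torque), the co-parent-only contribution is {Load, Pressure}.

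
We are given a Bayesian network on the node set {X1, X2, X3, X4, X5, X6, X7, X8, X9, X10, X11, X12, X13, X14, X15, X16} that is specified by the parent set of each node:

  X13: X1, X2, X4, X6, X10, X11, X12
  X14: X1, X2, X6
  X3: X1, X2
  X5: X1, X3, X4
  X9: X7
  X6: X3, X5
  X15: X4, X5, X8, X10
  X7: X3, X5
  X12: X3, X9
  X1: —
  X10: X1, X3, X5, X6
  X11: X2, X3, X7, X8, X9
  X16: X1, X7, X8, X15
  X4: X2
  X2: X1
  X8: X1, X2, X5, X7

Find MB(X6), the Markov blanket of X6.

By definition, MB(X6) is built from X6's parents, X6's children, and the co-parents of X6.
X6's parents: X3, X5.
Children of X6: X10, X13, X14.
Co-parents of X6 (other parents of its children):
  X10's other parents are X1, X3, X5.
  X13's other parents are X1, X2, X4, X10, X11, X12.
  parents(X14) \ {X6} = {X1, X2}.
Taking the union gives {X1, X2, X3, X4, X5, X10, X11, X12, X13, X14}.

{X1, X2, X3, X4, X5, X10, X11, X12, X13, X14}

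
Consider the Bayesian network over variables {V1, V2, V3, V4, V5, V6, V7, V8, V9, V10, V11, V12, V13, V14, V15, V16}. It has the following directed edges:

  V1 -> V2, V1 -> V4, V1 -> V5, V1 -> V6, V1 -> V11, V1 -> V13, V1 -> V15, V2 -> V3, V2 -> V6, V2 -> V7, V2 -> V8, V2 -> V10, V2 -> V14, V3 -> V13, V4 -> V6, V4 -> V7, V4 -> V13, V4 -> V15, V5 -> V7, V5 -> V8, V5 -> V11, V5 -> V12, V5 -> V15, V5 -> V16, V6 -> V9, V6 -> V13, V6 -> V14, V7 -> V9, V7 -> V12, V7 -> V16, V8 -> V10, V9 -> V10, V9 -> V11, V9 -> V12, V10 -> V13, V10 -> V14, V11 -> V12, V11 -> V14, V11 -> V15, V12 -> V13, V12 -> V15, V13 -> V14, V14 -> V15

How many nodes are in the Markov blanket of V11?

12

Recall MB(v) = parents ∪ children ∪ spouses, where spouses are the other parents of v's children.
V11 has children V12, V14, V15.
V11's parents: V1, V5, V9.
Parents of each child, excluding V11:
  V12 also has parents V5, V7, V9.
  parents(V14) \ {V11} = {V2, V6, V10, V13}.
  parents(V15) \ {V11} = {V1, V4, V5, V12, V14}.
MB(V11) = {V1, V2, V4, V5, V6, V7, V9, V10, V12, V13, V14, V15}, which has 12 nodes.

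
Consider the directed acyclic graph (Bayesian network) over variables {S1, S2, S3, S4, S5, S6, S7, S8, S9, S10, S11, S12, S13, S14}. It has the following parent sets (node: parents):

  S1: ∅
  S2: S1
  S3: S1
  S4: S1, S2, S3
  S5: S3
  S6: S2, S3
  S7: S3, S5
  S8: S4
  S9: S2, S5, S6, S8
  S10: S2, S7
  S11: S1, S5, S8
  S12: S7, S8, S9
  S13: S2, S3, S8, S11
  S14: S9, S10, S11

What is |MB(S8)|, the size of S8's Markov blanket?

The Markov blanket of a node is its parents, its children, and the other parents of its children.
S8's parents: S4.
Ch(S8) = {S9, S11, S12, S13}.
Co-parents of S8 (other parents of its children):
  S9: S2, S5, S6
  S11: S1, S5
  S12: S7, S9
  S13: S2, S3, S11
MB(S8) = {S1, S2, S3, S4, S5, S6, S7, S9, S11, S12, S13}, which has 11 nodes.

11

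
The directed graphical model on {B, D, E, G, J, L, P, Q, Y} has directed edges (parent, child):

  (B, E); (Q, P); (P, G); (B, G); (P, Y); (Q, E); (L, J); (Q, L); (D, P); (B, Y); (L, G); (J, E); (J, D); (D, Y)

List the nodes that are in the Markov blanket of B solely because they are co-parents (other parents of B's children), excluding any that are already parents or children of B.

{D, J, L, P, Q}

Children of B: E, G, Y.
  parents(E) \ {B} = {J, Q}.
  Y also has parents D, P.
  parents(G) \ {B} = {L, P}.
Excluding nodes already adjacent to B (E, G, Y), the co-parent-only contribution is {D, J, L, P, Q}.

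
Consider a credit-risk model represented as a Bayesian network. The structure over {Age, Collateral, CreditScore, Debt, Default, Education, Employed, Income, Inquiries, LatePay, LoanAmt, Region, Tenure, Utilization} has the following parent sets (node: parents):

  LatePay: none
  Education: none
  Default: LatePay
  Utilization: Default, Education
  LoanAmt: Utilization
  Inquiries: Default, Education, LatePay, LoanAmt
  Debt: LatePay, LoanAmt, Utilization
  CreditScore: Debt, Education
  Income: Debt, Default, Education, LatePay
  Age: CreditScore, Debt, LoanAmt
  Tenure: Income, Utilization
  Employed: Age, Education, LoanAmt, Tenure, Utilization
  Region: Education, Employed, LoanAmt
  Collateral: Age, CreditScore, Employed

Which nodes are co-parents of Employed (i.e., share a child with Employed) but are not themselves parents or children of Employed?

Children of Employed: Collateral, Region.
  Region: Education, LoanAmt
  Collateral: Age, CreditScore
Excluding nodes already adjacent to Employed (Age, Collateral, Education, LoanAmt, Region, Tenure, Utilization), the co-parent-only contribution is {CreditScore}.

{CreditScore}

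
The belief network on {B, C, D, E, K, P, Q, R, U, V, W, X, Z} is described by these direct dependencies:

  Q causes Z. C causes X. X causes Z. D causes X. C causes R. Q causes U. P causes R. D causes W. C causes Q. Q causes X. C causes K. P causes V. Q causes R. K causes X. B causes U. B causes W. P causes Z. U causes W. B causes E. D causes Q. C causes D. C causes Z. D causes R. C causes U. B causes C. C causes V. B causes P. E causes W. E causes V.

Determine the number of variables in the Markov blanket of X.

Pa(X) = {C, D, K, Q}.
X has child Z.
Other parents of X's children:
  Z also has parents C, P, Q.
MB(X) = {C, D, K, P, Q, Z}, which has 6 nodes.

6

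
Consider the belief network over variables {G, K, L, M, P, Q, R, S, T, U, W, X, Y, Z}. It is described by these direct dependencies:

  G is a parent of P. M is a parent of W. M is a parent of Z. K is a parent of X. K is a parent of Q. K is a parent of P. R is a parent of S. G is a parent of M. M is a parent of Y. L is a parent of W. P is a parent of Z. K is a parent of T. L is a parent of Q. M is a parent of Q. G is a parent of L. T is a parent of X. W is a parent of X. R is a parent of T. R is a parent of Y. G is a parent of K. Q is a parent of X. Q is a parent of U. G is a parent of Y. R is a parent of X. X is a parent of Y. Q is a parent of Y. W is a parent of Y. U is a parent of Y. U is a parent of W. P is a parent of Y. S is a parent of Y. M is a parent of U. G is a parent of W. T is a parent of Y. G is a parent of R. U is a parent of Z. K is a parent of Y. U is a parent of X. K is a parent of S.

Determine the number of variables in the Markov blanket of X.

11

Children of X: Y.
X has parents K, Q, R, T, U, W.
Parents of each child, excluding X:
  Y also has parents G, K, M, P, Q, R, S, T, U, W.
MB(X) = {G, K, M, P, Q, R, S, T, U, W, Y}, which has 11 nodes.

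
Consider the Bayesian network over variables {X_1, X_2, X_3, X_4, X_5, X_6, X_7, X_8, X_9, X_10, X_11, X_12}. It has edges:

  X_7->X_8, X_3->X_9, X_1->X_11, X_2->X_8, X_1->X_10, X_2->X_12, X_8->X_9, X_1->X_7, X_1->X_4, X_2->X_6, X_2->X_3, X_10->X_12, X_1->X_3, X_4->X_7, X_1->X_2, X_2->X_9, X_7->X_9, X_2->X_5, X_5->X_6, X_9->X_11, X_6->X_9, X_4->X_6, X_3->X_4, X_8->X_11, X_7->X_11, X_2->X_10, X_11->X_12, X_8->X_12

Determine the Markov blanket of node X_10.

{X_1, X_2, X_8, X_11, X_12}

Pa(X_10) = {X_1, X_2}.
Children of X_10: X_12.
Parents of each child, excluding X_10:
  parents(X_12) \ {X_10} = {X_2, X_8, X_11}.
Taking the union gives {X_1, X_2, X_8, X_11, X_12}.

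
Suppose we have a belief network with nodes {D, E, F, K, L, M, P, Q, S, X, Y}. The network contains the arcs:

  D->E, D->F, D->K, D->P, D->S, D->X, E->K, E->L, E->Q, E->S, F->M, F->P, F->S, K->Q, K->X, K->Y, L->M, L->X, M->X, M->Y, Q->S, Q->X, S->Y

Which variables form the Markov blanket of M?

{D, F, K, L, Q, S, X, Y}

The Markov blanket of a node is its parents, its children, and the other parents of its children.
Pa(M) = {F, L}.
M has children X, Y.
Other parents of M's children:
  X: D, K, L, Q
  Y: K, S
So the Markov blanket of M is {D, F, K, L, Q, S, X, Y}.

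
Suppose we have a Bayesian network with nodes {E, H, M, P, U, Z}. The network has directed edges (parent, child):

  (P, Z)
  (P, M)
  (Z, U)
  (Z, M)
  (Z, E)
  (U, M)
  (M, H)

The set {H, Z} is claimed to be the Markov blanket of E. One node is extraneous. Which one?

H

The Markov blanket of a node is its parents, its children, and the other parents of its children.
Parents of E: Z.
Children of E: none.
E has no children, so there are no co-parents.
MB(E) = {Z}.
H is neither a parent, child, nor co-parent of E, so it does not belong.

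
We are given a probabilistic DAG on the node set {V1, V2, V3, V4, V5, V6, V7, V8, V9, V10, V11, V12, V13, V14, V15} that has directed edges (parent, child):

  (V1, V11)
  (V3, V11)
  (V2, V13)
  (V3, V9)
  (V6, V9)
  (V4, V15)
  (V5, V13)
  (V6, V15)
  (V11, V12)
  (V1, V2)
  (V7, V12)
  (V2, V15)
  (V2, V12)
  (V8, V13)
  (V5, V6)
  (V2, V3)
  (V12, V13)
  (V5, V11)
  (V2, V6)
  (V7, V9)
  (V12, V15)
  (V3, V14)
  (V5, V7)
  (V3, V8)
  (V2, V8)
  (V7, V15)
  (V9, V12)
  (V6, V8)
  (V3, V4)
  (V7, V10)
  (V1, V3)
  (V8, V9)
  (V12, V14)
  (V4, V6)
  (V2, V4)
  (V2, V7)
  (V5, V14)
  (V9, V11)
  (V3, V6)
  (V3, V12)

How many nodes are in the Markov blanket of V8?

8

The Markov blanket of a node is its parents, its children, and the other parents of its children.
Ch(V8) = {V9, V13}.
Pa(V8) = {V2, V3, V6}.
Other parents of V8's children:
  V9: V3, V6, V7
  V13: V2, V5, V12
MB(V8) = {V2, V3, V5, V6, V7, V9, V12, V13}, which has 8 nodes.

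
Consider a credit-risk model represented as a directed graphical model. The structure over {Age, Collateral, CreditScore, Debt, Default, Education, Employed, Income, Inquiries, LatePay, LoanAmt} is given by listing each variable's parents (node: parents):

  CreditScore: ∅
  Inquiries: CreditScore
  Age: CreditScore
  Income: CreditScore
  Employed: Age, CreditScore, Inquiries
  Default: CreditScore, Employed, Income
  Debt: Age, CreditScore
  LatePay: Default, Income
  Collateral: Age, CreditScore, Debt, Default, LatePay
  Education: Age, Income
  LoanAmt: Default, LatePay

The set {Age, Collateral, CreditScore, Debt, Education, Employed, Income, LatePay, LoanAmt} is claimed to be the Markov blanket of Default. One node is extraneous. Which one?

Education

A node's Markov blanket = Pa ∪ Ch ∪ (parents of Ch other than the node itself).
Default's children: Collateral, LatePay, LoanAmt.
Pa(Default) = {CreditScore, Employed, Income}.
Parents of each child, excluding Default:
  parents(LatePay) \ {Default} = {Income}.
  Collateral's other parents are Age, CreditScore, Debt, LatePay.
  LoanAmt's other parent is LatePay.
MB(Default) = {Age, Collateral, CreditScore, Debt, Employed, Income, LatePay, LoanAmt}.
Education is neither a parent, child, nor co-parent of Default, so it does not belong.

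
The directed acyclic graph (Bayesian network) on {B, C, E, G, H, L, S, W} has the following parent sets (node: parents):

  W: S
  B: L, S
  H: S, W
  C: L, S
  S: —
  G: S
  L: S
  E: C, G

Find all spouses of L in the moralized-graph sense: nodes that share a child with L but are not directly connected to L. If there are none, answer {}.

Children of L: B, C.
  C: S
  B: S
Excluding nodes already adjacent to L (B, C, S), the co-parent-only contribution is {}.

{}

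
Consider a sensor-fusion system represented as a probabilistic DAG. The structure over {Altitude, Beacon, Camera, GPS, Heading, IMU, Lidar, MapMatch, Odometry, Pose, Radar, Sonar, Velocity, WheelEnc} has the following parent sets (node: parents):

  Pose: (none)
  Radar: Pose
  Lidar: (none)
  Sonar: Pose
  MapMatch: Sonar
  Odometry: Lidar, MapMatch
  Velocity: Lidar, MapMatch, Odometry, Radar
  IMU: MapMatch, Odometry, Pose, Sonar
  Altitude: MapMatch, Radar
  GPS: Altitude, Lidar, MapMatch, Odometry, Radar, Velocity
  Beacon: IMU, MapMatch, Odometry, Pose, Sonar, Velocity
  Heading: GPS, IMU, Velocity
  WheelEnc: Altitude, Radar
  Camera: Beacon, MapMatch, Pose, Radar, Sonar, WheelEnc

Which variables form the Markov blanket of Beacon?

{Camera, IMU, MapMatch, Odometry, Pose, Radar, Sonar, Velocity, WheelEnc}

Pa(Beacon) = {IMU, MapMatch, Odometry, Pose, Sonar, Velocity}.
Beacon's children: Camera.
Parents of each child, excluding Beacon:
  Camera: MapMatch, Pose, Radar, Sonar, WheelEnc
Union: {IMU, MapMatch, Odometry, Pose, Sonar, Velocity} ∪ {Camera} ∪ {MapMatch, Pose, Radar, Sonar, WheelEnc} = {Camera, IMU, MapMatch, Odometry, Pose, Radar, Sonar, Velocity, WheelEnc}.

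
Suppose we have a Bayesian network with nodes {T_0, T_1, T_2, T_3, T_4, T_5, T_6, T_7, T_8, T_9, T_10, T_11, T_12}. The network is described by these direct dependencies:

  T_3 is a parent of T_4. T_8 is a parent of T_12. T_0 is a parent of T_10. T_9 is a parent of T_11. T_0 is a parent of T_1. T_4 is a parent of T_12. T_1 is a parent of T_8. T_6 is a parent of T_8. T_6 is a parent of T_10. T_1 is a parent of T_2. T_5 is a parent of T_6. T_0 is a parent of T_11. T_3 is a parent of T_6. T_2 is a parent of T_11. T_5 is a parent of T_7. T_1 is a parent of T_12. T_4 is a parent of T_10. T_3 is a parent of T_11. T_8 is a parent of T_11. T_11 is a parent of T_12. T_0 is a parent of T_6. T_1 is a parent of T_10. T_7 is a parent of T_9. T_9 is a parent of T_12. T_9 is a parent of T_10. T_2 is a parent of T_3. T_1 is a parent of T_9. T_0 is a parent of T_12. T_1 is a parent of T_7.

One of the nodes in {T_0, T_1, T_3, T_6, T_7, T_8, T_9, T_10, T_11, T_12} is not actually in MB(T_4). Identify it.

T_4's parents: T_3.
T_4 has children T_10, T_12.
Other parents of T_4's children:
  parents(T_10) \ {T_4} = {T_0, T_1, T_6, T_9}.
  T_12 also has parents T_0, T_1, T_8, T_9, T_11.
MB(T_4) = {T_0, T_1, T_3, T_6, T_8, T_9, T_10, T_11, T_12}.
T_7 is neither a parent, child, nor co-parent of T_4, so it does not belong.

T_7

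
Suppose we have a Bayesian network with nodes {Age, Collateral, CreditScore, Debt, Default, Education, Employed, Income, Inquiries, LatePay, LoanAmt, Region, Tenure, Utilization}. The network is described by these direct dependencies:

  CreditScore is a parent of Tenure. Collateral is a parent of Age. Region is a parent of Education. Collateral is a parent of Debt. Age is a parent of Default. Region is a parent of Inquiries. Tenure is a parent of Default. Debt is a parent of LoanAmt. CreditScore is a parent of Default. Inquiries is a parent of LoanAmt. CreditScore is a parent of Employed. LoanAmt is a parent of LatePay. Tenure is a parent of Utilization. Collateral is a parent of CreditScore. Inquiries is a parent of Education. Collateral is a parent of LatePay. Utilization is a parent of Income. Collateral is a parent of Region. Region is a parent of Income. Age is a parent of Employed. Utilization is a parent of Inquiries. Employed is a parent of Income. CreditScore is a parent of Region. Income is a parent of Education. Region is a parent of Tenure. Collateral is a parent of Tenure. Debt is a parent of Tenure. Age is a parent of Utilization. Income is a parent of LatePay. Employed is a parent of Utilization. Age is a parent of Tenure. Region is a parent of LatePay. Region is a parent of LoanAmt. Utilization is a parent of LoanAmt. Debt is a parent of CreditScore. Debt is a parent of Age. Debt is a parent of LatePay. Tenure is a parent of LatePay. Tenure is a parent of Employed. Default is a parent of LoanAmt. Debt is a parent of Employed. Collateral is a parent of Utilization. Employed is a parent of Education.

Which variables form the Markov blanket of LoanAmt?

{Collateral, Debt, Default, Income, Inquiries, LatePay, Region, Tenure, Utilization}

A node's Markov blanket = Pa ∪ Ch ∪ (parents of Ch other than the node itself).
LoanAmt has parents Debt, Default, Inquiries, Region, Utilization.
LoanAmt has child LatePay.
Co-parents of LoanAmt (other parents of its children):
  parents(LatePay) \ {LoanAmt} = {Collateral, Debt, Income, Region, Tenure}.
Taking the union gives {Collateral, Debt, Default, Income, Inquiries, LatePay, Region, Tenure, Utilization}.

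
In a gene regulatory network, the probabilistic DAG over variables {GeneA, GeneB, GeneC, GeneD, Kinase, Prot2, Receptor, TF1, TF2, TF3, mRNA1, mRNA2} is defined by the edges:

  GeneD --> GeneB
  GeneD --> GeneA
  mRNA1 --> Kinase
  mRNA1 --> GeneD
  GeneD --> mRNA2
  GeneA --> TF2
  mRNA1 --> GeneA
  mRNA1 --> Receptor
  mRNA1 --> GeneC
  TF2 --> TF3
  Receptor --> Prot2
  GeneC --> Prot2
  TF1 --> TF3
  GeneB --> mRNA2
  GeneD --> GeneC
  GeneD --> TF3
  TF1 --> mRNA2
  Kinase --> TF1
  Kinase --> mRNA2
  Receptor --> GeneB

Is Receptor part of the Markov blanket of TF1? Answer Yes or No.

No

TF1 has children TF3, mRNA2.
Pa(TF1) = {Kinase}.
Parents of each child, excluding TF1:
  mRNA2: GeneB, GeneD, Kinase
  TF3: GeneD, TF2
MB(TF1) = {GeneB, GeneD, Kinase, TF2, TF3, mRNA2}; Receptor is not in this set.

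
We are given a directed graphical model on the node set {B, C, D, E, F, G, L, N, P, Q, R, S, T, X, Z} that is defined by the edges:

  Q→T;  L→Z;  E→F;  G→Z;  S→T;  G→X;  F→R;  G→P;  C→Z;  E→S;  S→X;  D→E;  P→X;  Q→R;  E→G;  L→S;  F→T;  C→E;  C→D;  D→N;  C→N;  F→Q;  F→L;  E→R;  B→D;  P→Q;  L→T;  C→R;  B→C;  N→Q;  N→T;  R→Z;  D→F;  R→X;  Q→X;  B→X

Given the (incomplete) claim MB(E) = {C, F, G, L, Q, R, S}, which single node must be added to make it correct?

D

Parents of E: C, D.
Ch(E) = {F, G, R, S}.
For each child, the remaining parents (spouses of E):
  F: D
  G: —
  R: C, F, Q
  S: L
MB(E) = {C, D, F, G, L, Q, R, S}.
Comparing with the claimed set, D is missing.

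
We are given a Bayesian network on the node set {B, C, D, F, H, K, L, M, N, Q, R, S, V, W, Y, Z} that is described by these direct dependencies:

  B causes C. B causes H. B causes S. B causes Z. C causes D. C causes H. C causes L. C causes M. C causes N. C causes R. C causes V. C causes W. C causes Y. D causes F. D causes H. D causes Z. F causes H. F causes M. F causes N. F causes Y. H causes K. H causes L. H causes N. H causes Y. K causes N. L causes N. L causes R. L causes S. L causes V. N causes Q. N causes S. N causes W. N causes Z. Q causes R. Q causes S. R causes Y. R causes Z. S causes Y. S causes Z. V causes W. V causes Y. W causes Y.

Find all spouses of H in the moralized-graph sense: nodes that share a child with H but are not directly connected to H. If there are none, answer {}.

{R, S, V, W}

Children of H: K, L, N, Y.
  K has no other parent.
  parents(L) \ {H} = {C}.
  N's other parents are C, F, K, L.
  Y's other parents are C, F, R, S, V, W.
Excluding nodes already adjacent to H (B, C, D, F, K, L, N, Y), the co-parent-only contribution is {R, S, V, W}.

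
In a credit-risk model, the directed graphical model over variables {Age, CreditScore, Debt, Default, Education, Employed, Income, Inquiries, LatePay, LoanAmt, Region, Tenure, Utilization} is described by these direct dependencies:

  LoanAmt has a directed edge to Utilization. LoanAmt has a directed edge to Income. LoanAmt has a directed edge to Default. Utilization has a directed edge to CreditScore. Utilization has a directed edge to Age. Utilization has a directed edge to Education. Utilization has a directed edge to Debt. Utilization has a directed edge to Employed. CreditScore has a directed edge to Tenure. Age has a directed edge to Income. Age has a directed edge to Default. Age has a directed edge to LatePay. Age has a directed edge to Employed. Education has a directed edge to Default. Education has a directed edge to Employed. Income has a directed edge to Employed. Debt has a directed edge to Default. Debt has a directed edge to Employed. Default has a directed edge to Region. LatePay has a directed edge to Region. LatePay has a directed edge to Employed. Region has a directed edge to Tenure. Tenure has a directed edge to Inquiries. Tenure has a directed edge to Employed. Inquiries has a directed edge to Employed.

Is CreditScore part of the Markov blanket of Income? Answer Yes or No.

No

Income has child Employed.
Income's parents: Age, LoanAmt.
Co-parents of Income (other parents of its children):
  Employed: Age, Debt, Education, Inquiries, LatePay, Tenure, Utilization
MB(Income) = {Age, Debt, Education, Employed, Inquiries, LatePay, LoanAmt, Tenure, Utilization}; CreditScore is not in this set.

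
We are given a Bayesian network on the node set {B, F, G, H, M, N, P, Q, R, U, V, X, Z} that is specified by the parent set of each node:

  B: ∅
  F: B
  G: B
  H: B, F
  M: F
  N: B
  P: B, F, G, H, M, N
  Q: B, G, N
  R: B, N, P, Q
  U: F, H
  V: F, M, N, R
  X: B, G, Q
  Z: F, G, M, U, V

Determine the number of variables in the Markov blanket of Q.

Recall MB(v) = parents ∪ children ∪ spouses, where spouses are the other parents of v's children.
Pa(Q) = {B, G, N}.
Ch(Q) = {R, X}.
Other parents of Q's children:
  R: B, N, P
  X: B, G
MB(Q) = {B, G, N, P, R, X}, which has 6 nodes.

6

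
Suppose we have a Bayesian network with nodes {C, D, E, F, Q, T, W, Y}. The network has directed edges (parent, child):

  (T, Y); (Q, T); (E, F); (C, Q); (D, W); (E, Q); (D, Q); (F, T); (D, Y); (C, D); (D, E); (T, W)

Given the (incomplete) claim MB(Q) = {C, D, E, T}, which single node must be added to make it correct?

Ch(Q) = {T}.
Q has parents C, D, E.
Co-parents of Q (other parents of its children):
  T: F
MB(Q) = {C, D, E, F, T}.
Comparing with the claimed set, F is missing.

F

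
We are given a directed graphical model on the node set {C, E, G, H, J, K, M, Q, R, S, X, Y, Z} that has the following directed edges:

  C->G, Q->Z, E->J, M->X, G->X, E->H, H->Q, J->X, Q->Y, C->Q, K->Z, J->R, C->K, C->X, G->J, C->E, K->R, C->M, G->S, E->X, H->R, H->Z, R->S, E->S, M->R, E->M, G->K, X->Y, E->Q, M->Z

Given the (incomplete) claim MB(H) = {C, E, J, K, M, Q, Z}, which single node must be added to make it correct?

Pa(H) = {E}.
H has children Q, R, Z.
For each child, the remaining parents (spouses of H):
  parents(Q) \ {H} = {C, E}.
  parents(R) \ {H} = {J, K, M}.
  Z's other parents are K, M, Q.
MB(H) = {C, E, J, K, M, Q, R, Z}.
Comparing with the claimed set, R is missing.

R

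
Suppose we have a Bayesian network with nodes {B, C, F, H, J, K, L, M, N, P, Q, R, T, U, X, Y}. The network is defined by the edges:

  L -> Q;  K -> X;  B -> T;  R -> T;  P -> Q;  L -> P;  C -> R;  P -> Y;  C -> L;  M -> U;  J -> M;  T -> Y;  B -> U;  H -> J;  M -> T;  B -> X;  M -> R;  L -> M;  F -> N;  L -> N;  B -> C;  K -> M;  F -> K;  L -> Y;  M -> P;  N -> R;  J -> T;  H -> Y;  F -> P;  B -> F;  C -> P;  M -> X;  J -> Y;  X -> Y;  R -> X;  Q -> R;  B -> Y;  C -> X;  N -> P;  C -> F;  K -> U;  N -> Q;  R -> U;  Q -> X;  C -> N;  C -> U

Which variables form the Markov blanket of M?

Ch(M) = {P, R, T, U, X}.
M has parents J, K, L.
Co-parents of M (other parents of its children):
  P: C, F, L, N
  R: C, N, Q
  T: B, J, R
  U: B, C, K, R
  X: B, C, K, Q, R
MB(M) = {B, C, F, J, K, L, N, P, Q, R, T, U, X}.

{B, C, F, J, K, L, N, P, Q, R, T, U, X}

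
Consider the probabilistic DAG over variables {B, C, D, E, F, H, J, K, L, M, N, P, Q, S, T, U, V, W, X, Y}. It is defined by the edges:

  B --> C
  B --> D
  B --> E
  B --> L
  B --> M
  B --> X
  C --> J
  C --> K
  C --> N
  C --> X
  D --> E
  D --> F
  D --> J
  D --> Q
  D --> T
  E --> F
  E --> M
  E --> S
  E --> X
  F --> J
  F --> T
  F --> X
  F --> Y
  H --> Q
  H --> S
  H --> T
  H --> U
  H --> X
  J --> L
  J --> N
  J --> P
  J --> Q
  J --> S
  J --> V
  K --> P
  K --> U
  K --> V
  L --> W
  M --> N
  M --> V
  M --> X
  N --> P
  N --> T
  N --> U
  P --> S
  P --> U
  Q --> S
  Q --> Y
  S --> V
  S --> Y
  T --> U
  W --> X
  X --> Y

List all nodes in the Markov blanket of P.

The Markov blanket of a node is its parents, its children, and the other parents of its children.
P has children S, U.
P has parents J, K, N.
Co-parents of P (other parents of its children):
  S: E, H, J, Q
  U: H, K, N, T
Taking the union gives {E, H, J, K, N, Q, S, T, U}.

{E, H, J, K, N, Q, S, T, U}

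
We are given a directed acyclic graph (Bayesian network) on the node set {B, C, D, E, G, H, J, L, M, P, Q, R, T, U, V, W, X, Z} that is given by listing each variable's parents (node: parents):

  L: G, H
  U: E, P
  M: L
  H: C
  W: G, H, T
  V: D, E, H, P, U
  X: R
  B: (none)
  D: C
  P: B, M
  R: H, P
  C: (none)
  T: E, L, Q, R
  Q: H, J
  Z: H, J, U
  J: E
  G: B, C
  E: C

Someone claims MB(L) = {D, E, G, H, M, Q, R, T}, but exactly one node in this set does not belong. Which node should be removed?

D

By definition, MB(L) is built from L's parents, L's children, and the co-parents of L.
L has parents G, H.
L's children: M, T.
For each child, the remaining parents (spouses of L):
  M: —
  T: E, Q, R
MB(L) = {E, G, H, M, Q, R, T}.
D is neither a parent, child, nor co-parent of L, so it does not belong.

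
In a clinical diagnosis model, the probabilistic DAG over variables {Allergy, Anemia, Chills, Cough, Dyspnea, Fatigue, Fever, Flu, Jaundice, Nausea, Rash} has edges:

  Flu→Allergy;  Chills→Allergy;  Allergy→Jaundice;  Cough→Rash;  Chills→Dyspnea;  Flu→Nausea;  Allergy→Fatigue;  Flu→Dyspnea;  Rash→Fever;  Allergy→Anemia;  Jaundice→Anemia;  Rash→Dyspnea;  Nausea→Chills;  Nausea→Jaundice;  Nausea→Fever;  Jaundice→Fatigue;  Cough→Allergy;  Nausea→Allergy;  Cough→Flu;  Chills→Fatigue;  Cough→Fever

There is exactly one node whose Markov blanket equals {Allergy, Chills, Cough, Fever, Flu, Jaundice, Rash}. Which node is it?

The target node must have every member of {Allergy, Chills, Cough, Fever, Flu, Jaundice, Rash} as a parent, child, or co-parent, and no others.
Parents of Nausea: Flu; children: Allergy, Chills, Fever, Jaundice; co-parents: Allergy, Chills, Cough, Flu, Rash.
These exactly cover the given set, so the node is Nausea.

Nausea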